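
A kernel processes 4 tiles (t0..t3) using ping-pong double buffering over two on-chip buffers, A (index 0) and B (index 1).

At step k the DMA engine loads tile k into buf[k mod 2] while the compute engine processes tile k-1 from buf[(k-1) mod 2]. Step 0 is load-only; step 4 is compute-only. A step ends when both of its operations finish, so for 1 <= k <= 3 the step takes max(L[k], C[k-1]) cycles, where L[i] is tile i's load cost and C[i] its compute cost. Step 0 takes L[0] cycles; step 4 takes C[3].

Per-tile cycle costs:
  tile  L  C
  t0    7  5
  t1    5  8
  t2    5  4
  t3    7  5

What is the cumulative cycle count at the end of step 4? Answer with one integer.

end_cycle[4] = 32

k=0 load=t0/7c comp=- wait=7 total=7
k=1 load=t1/5c comp=t0/5c wait=5 total=12
k=2 load=t2/5c comp=t1/8c wait=8 total=20
k=3 load=t3/7c comp=t2/4c wait=7 total=27
k=4 load=- comp=t3/5c wait=5 total=32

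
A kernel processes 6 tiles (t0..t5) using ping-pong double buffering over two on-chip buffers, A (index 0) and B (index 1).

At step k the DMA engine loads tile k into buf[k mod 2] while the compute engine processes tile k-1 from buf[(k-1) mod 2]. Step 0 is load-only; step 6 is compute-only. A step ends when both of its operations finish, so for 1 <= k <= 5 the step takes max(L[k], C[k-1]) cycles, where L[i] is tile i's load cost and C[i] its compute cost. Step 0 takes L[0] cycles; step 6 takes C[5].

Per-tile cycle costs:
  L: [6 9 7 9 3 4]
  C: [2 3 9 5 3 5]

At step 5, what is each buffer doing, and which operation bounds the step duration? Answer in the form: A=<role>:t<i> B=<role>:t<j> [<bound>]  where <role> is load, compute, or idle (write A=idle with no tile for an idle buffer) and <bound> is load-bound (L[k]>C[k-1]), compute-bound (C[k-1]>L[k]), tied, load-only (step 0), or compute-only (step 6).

step 5: A=compute:t4 B=load:t5 [load-bound]

[0] DMA t0→A (6c) ∥ CU idle ⇒ 6c, clock 6
[1] DMA t1→B (9c) ∥ CU A:t0 (2c) ⇒ 9c, clock 15
[2] DMA t2→A (7c) ∥ CU B:t1 (3c) ⇒ 7c, clock 22
[3] DMA t3→B (9c) ∥ CU A:t2 (9c) ⇒ 9c, clock 31
[4] DMA t4→A (3c) ∥ CU B:t3 (5c) ⇒ 5c, clock 36
[5] DMA t5→B (4c) ∥ CU A:t4 (3c) ⇒ 4c, clock 40
[6] DMA idle ∥ CU B:t5 (5c) ⇒ 5c, clock 45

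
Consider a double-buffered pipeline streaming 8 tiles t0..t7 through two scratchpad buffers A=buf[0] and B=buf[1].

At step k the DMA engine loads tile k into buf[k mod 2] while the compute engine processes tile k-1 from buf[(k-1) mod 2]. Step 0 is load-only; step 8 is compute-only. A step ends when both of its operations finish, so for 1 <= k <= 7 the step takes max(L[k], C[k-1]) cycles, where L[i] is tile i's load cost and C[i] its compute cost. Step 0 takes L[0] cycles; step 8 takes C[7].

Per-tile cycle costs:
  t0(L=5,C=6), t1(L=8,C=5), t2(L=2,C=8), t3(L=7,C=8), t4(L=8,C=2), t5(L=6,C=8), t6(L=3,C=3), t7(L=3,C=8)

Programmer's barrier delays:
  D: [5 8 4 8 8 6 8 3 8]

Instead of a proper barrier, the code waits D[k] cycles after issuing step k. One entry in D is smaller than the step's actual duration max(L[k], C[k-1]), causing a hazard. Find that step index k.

hazard at step 2

k=0 barrier L[0]=5→5c, D[0]=5 ok
k=1 barrier max(L[1]=8,C[0]=6)→8c, D[1]=8 ok
k=2 barrier max(L[2]=2,C[1]=5)→5c, D[2]=4 SHORT
k=3 barrier max(L[3]=7,C[2]=8)→8c, D[3]=8 ok
k=4 barrier max(L[4]=8,C[3]=8)→8c, D[4]=8 ok
k=5 barrier max(L[5]=6,C[4]=2)→6c, D[5]=6 ok
k=6 barrier max(L[6]=3,C[5]=8)→8c, D[6]=8 ok
k=7 barrier max(L[7]=3,C[6]=3)→3c, D[7]=3 ok
k=8 barrier C[7]=8→8c, D[8]=8 ok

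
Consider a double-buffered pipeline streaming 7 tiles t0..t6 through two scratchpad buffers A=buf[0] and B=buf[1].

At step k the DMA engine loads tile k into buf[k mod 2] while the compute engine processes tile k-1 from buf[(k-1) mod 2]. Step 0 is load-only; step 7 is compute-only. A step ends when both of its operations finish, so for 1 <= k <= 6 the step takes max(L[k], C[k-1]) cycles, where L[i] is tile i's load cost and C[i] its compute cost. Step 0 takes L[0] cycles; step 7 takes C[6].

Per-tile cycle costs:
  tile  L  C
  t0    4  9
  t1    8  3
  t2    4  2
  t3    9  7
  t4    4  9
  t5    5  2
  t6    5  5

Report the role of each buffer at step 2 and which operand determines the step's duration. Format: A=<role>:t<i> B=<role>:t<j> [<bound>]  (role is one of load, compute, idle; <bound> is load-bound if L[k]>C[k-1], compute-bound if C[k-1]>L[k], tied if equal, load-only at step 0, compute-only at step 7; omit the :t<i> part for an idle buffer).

step 2: A=load:t2 B=compute:t1 [load-bound]

k=0 load=t0/4c comp=- wait=4 total=4
k=1 load=t1/8c comp=t0/9c wait=9 total=13
k=2 load=t2/4c comp=t1/3c wait=4 total=17
k=3 load=t3/9c comp=t2/2c wait=9 total=26
k=4 load=t4/4c comp=t3/7c wait=7 total=33
k=5 load=t5/5c comp=t4/9c wait=9 total=42
k=6 load=t6/5c comp=t5/2c wait=5 total=47
k=7 load=- comp=t6/5c wait=5 total=52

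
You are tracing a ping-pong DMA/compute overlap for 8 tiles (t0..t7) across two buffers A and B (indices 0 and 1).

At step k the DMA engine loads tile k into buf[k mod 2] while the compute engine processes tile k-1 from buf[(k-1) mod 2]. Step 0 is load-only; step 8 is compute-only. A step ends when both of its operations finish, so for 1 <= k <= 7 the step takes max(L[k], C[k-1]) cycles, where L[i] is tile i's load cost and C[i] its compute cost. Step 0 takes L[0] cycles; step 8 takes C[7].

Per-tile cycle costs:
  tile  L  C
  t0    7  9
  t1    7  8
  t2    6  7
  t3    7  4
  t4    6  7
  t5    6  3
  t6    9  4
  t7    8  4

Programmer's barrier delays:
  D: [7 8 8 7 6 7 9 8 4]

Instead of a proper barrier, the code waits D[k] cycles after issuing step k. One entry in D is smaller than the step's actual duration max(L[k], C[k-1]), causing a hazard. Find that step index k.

[0] required=L[0]=7=7 vs D=7 ok
[1] required=max(L[1]=7,C[0]=9)=9 vs D=8 SHORT
[2] required=max(L[2]=6,C[1]=8)=8 vs D=8 ok
[3] required=max(L[3]=7,C[2]=7)=7 vs D=7 ok
[4] required=max(L[4]=6,C[3]=4)=6 vs D=6 ok
[5] required=max(L[5]=6,C[4]=7)=7 vs D=7 ok
[6] required=max(L[6]=9,C[5]=3)=9 vs D=9 ok
[7] required=max(L[7]=8,C[6]=4)=8 vs D=8 ok
[8] required=C[7]=4=4 vs D=4 ok

hazard at step 1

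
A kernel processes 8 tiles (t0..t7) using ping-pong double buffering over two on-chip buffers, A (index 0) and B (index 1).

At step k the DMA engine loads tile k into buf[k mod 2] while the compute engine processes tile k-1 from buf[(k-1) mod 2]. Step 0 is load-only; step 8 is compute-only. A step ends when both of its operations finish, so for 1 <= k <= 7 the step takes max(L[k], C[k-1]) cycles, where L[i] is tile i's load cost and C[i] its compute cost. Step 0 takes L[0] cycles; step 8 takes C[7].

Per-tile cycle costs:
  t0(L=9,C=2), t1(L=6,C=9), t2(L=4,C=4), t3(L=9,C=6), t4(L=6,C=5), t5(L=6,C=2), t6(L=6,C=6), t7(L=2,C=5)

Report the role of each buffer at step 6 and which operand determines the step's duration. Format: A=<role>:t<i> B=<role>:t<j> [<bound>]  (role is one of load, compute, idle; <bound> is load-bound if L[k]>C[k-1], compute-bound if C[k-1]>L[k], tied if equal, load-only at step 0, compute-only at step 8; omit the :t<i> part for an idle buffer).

step 0: L[0]=9 → dur=9, Σ=9 | A=load:t0 B=idle [load-only]
step 1: L[1]=6 C[0]=2 → dur=6, Σ=15 | A=compute:t0 B=load:t1 [load-bound]
step 2: L[2]=4 C[1]=9 → dur=9, Σ=24 | A=load:t2 B=compute:t1 [compute-bound]
step 3: L[3]=9 C[2]=4 → dur=9, Σ=33 | A=compute:t2 B=load:t3 [load-bound]
step 4: L[4]=6 C[3]=6 → dur=6, Σ=39 | A=load:t4 B=compute:t3 [tied]
step 5: L[5]=6 C[4]=5 → dur=6, Σ=45 | A=compute:t4 B=load:t5 [load-bound]
step 6: L[6]=6 C[5]=2 → dur=6, Σ=51 | A=load:t6 B=compute:t5 [load-bound]
step 7: L[7]=2 C[6]=6 → dur=6, Σ=57 | A=compute:t6 B=load:t7 [compute-bound]
step 8: C[7]=5 → dur=5, Σ=62 | A=idle B=compute:t7 [compute-only]

step 6: A=load:t6 B=compute:t5 [load-bound]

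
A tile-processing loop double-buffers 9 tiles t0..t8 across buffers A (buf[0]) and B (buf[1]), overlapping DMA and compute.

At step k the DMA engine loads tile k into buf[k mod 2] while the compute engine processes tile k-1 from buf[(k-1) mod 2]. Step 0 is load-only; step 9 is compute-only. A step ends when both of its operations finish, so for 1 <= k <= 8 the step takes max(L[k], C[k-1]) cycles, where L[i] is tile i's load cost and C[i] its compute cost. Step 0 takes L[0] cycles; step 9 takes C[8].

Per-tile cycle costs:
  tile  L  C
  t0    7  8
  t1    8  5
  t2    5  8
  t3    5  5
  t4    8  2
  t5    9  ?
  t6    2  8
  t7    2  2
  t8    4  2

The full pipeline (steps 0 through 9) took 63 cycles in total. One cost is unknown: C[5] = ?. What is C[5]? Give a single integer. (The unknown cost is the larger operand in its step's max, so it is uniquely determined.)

C[5] = 4

step 0 → dur = L[0]=7 = 7
step 1 → dur = max(L[1]=8, C[0]=8) = 8
step 2 → dur = max(L[2]=5, C[1]=5) = 5
step 3 → dur = max(L[3]=5, C[2]=8) = 8
step 4 → dur = max(L[4]=8, C[3]=5) = 8
step 5 → dur = max(L[5]=9, C[4]=2) = 9
step 6 → dur = max(L[6]=2, C[5]=?) = C[5]  (unknown; binding)
step 7 → dur = max(L[7]=2, C[6]=8) = 8
step 8 → dur = max(L[8]=4, C[7]=2) = 4
step 9 → dur = C[8]=2 = 2
sum of known step durations = 59
dur[6] = total - known = 63 - 59 = 4
C[5] is the binding max in step 6, so C[5] = dur[6] = 4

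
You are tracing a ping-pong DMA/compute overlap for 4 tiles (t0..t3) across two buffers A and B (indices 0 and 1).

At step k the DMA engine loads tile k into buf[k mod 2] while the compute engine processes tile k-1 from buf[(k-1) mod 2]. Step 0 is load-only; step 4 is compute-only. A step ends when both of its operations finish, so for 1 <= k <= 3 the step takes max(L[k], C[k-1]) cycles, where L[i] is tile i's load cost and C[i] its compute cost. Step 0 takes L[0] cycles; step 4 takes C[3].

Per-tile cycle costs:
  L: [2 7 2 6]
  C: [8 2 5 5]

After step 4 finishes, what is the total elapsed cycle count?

end_cycle[4] = 23

step 0: L[0]=2 → dur=2, Σ=2 | A=load:t0 B=idle [load-only]
step 1: L[1]=7 C[0]=8 → dur=8, Σ=10 | A=compute:t0 B=load:t1 [compute-bound]
step 2: L[2]=2 C[1]=2 → dur=2, Σ=12 | A=load:t2 B=compute:t1 [tied]
step 3: L[3]=6 C[2]=5 → dur=6, Σ=18 | A=compute:t2 B=load:t3 [load-bound]
step 4: C[3]=5 → dur=5, Σ=23 | A=idle B=compute:t3 [compute-only]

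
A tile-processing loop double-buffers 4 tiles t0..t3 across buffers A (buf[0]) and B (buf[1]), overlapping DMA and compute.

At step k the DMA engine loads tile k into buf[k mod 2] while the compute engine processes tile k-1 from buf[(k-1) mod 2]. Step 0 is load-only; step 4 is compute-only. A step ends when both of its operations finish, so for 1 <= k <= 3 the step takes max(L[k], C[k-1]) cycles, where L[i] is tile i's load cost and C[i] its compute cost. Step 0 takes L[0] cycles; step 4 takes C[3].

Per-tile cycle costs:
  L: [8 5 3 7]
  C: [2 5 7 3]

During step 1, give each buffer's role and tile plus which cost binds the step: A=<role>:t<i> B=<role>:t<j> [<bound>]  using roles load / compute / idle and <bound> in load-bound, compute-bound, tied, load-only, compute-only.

step 1: A=compute:t0 B=load:t1 [load-bound]

k=0 load=t0/8c comp=- wait=8 total=8
k=1 load=t1/5c comp=t0/2c wait=5 total=13
k=2 load=t2/3c comp=t1/5c wait=5 total=18
k=3 load=t3/7c comp=t2/7c wait=7 total=25
k=4 load=- comp=t3/3c wait=3 total=28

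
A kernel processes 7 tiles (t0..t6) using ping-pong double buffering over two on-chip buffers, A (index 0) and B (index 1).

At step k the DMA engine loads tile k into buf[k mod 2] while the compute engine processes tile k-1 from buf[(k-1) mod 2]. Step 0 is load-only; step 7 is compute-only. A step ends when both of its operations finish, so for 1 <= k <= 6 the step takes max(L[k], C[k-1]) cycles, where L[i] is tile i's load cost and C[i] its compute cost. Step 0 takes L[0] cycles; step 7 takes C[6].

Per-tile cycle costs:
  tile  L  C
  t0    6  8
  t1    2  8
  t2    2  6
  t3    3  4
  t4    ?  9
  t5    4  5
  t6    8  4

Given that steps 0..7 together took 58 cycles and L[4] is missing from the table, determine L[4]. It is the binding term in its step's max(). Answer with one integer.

L[4] = 9

step 0 | dur = L[0]=6 = 6
step 1 | dur = max(L[1]=2, C[0]=8) = 8
step 2 | dur = max(L[2]=2, C[1]=8) = 8
step 3 | dur = max(L[3]=3, C[2]=6) = 6
step 4 | dur = max(L[4]=?, C[3]=4) = L[4]  (unknown; binding)
step 5 | dur = max(L[5]=4, C[4]=9) = 9
step 6 | dur = max(L[6]=8, C[5]=5) = 8
step 7 | dur = C[6]=4 = 4
sum of known step durations = 49
dur[4] = total - known = 58 - 49 = 9
L[4] is the binding max in step 4, so L[4] = dur[4] = 9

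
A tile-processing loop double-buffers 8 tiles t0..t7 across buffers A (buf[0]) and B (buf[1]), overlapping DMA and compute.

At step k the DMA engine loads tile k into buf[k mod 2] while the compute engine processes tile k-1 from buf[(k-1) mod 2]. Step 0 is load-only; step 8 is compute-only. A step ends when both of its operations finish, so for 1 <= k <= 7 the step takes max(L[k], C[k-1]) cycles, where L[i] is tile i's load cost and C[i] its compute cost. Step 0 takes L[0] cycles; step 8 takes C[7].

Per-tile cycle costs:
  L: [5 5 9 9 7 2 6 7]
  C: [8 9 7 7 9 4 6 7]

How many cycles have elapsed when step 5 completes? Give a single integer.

end_cycle[5] = 47

step 0: L[0]=5 → dur=5, Σ=5 | A=load:t0 B=idle [load-only]
step 1: L[1]=5 C[0]=8 → dur=8, Σ=13 | A=compute:t0 B=load:t1 [compute-bound]
step 2: L[2]=9 C[1]=9 → dur=9, Σ=22 | A=load:t2 B=compute:t1 [tied]
step 3: L[3]=9 C[2]=7 → dur=9, Σ=31 | A=compute:t2 B=load:t3 [load-bound]
step 4: L[4]=7 C[3]=7 → dur=7, Σ=38 | A=load:t4 B=compute:t3 [tied]
step 5: L[5]=2 C[4]=9 → dur=9, Σ=47 | A=compute:t4 B=load:t5 [compute-bound]
step 6: L[6]=6 C[5]=4 → dur=6, Σ=53 | A=load:t6 B=compute:t5 [load-bound]
step 7: L[7]=7 C[6]=6 → dur=7, Σ=60 | A=compute:t6 B=load:t7 [load-bound]
step 8: C[7]=7 → dur=7, Σ=67 | A=idle B=compute:t7 [compute-only]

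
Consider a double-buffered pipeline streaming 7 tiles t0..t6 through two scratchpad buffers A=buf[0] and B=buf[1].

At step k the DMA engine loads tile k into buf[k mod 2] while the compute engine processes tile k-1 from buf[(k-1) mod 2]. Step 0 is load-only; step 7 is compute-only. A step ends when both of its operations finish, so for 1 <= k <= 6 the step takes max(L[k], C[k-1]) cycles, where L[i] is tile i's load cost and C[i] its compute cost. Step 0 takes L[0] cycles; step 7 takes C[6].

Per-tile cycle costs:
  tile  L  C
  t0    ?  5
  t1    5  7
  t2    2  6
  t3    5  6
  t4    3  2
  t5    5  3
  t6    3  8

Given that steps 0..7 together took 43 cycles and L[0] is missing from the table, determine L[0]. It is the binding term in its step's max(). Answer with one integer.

step 0 | dur = L[0]=? = L[0]  (unknown; binding)
step 1 | dur = max(L[1]=5, C[0]=5) = 5
step 2 | dur = max(L[2]=2, C[1]=7) = 7
step 3 | dur = max(L[3]=5, C[2]=6) = 6
step 4 | dur = max(L[4]=3, C[3]=6) = 6
step 5 | dur = max(L[5]=5, C[4]=2) = 5
step 6 | dur = max(L[6]=3, C[5]=3) = 3
step 7 | dur = C[6]=8 = 8
sum of known step durations = 40
dur[0] = total - known = 43 - 40 = 3
L[0] is the binding max in step 0, so L[0] = dur[0] = 3

L[0] = 3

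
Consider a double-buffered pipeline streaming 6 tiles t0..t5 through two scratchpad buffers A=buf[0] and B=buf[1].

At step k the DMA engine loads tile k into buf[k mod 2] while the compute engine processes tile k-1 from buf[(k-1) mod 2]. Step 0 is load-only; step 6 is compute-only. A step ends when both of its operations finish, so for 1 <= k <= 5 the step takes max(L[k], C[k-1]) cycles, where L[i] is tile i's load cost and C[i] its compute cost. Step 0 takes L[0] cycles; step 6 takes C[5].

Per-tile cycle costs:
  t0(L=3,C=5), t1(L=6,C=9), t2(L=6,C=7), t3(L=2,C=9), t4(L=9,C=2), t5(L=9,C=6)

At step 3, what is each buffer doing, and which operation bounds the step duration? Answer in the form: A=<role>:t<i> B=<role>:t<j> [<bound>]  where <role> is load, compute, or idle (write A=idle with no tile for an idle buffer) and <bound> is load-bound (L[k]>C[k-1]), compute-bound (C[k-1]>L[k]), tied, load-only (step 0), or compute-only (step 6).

k=0 load=t0/3c comp=- wait=3 total=3
k=1 load=t1/6c comp=t0/5c wait=6 total=9
k=2 load=t2/6c comp=t1/9c wait=9 total=18
k=3 load=t3/2c comp=t2/7c wait=7 total=25
k=4 load=t4/9c comp=t3/9c wait=9 total=34
k=5 load=t5/9c comp=t4/2c wait=9 total=43
k=6 load=- comp=t5/6c wait=6 total=49

step 3: A=compute:t2 B=load:t3 [compute-bound]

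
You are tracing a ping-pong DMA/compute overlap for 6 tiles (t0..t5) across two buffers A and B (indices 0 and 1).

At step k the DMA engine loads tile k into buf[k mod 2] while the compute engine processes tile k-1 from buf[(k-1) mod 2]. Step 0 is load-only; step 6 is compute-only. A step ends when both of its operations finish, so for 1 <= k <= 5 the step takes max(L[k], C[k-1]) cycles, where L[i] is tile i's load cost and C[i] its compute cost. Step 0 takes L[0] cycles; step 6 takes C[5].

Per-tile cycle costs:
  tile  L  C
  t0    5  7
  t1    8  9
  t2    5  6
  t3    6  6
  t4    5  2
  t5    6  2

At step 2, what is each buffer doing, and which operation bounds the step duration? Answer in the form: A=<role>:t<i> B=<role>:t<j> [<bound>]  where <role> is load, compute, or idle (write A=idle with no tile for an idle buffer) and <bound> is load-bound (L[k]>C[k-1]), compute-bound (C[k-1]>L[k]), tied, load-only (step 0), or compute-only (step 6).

k=0 load=t0/5c comp=- wait=5 total=5
k=1 load=t1/8c comp=t0/7c wait=8 total=13
k=2 load=t2/5c comp=t1/9c wait=9 total=22
k=3 load=t3/6c comp=t2/6c wait=6 total=28
k=4 load=t4/5c comp=t3/6c wait=6 total=34
k=5 load=t5/6c comp=t4/2c wait=6 total=40
k=6 load=- comp=t5/2c wait=2 total=42

step 2: A=load:t2 B=compute:t1 [compute-bound]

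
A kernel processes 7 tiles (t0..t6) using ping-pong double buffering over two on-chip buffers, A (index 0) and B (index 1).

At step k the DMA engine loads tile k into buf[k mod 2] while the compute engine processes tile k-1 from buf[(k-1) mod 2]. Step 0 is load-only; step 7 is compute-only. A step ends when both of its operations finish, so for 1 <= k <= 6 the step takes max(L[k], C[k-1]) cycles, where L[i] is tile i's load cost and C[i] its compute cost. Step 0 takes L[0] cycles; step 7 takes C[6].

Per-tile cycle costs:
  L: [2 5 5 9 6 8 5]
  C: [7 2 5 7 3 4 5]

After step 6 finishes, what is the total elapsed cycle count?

end_cycle[6] = 43

[0] DMA t0→A (2c) ∥ CU idle ⇒ 2c, clock 2
[1] DMA t1→B (5c) ∥ CU A:t0 (7c) ⇒ 7c, clock 9
[2] DMA t2→A (5c) ∥ CU B:t1 (2c) ⇒ 5c, clock 14
[3] DMA t3→B (9c) ∥ CU A:t2 (5c) ⇒ 9c, clock 23
[4] DMA t4→A (6c) ∥ CU B:t3 (7c) ⇒ 7c, clock 30
[5] DMA t5→B (8c) ∥ CU A:t4 (3c) ⇒ 8c, clock 38
[6] DMA t6→A (5c) ∥ CU B:t5 (4c) ⇒ 5c, clock 43
[7] DMA idle ∥ CU A:t6 (5c) ⇒ 5c, clock 48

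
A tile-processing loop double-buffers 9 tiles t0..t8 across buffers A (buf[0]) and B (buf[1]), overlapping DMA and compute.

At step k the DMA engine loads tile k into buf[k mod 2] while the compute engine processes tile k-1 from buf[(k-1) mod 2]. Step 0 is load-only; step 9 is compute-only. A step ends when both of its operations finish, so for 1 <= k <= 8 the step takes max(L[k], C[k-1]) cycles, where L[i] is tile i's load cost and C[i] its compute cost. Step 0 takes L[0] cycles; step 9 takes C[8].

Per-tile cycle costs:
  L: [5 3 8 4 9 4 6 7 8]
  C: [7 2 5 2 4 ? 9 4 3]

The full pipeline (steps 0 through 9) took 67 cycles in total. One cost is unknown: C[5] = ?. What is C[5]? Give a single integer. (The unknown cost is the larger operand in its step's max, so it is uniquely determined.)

C[5] = 9

step 0 | dur = L[0]=5 = 5
step 1 | dur = max(L[1]=3, C[0]=7) = 7
step 2 | dur = max(L[2]=8, C[1]=2) = 8
step 3 | dur = max(L[3]=4, C[2]=5) = 5
step 4 | dur = max(L[4]=9, C[3]=2) = 9
step 5 | dur = max(L[5]=4, C[4]=4) = 4
step 6 | dur = max(L[6]=6, C[5]=?) = C[5]  (unknown; binding)
step 7 | dur = max(L[7]=7, C[6]=9) = 9
step 8 | dur = max(L[8]=8, C[7]=4) = 8
step 9 | dur = C[8]=3 = 3
sum of known step durations = 58
dur[6] = total - known = 67 - 58 = 9
C[5] is the binding max in step 6, so C[5] = dur[6] = 9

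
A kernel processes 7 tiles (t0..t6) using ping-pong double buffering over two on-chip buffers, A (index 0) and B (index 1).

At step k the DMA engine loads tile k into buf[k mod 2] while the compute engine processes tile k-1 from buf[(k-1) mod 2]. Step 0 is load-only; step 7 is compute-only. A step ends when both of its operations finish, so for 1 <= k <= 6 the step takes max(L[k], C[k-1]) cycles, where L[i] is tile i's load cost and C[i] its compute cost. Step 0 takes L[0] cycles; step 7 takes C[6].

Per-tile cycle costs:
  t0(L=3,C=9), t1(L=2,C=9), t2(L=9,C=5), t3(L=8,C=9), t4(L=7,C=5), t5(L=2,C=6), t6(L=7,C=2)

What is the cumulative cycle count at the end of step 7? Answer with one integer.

end_cycle[7] = 52

k=0 load=t0/3c comp=- wait=3 total=3
k=1 load=t1/2c comp=t0/9c wait=9 total=12
k=2 load=t2/9c comp=t1/9c wait=9 total=21
k=3 load=t3/8c comp=t2/5c wait=8 total=29
k=4 load=t4/7c comp=t3/9c wait=9 total=38
k=5 load=t5/2c comp=t4/5c wait=5 total=43
k=6 load=t6/7c comp=t5/6c wait=7 total=50
k=7 load=- comp=t6/2c wait=2 total=52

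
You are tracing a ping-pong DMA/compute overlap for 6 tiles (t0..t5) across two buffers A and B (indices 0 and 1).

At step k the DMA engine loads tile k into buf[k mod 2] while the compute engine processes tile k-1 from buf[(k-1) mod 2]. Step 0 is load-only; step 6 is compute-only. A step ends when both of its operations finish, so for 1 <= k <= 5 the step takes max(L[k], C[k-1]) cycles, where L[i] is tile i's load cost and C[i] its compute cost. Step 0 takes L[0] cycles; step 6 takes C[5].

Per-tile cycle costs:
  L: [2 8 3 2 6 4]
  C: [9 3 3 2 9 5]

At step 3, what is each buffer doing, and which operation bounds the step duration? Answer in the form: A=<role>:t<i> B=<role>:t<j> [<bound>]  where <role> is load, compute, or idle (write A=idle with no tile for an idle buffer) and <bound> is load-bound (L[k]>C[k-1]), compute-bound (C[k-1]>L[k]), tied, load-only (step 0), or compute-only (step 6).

step 3: A=compute:t2 B=load:t3 [compute-bound]

[0] DMA t0→A (2c) ∥ CU idle ⇒ 2c, clock 2
[1] DMA t1→B (8c) ∥ CU A:t0 (9c) ⇒ 9c, clock 11
[2] DMA t2→A (3c) ∥ CU B:t1 (3c) ⇒ 3c, clock 14
[3] DMA t3→B (2c) ∥ CU A:t2 (3c) ⇒ 3c, clock 17
[4] DMA t4→A (6c) ∥ CU B:t3 (2c) ⇒ 6c, clock 23
[5] DMA t5→B (4c) ∥ CU A:t4 (9c) ⇒ 9c, clock 32
[6] DMA idle ∥ CU B:t5 (5c) ⇒ 5c, clock 37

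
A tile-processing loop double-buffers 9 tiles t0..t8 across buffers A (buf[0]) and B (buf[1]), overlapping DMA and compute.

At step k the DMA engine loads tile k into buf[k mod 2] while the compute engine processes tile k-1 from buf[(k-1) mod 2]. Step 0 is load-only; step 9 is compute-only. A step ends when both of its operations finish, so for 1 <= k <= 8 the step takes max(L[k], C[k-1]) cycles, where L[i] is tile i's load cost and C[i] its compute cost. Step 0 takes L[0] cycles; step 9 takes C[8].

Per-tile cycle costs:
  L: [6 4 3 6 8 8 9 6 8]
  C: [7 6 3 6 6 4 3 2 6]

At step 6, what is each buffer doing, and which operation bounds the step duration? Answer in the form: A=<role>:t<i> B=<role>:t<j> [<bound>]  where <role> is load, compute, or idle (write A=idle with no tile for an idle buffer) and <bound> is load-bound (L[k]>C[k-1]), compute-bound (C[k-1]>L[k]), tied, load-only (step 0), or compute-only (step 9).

step 0: L[0]=6 → dur=6, Σ=6 | A=load:t0 B=idle [load-only]
step 1: L[1]=4 C[0]=7 → dur=7, Σ=13 | A=compute:t0 B=load:t1 [compute-bound]
step 2: L[2]=3 C[1]=6 → dur=6, Σ=19 | A=load:t2 B=compute:t1 [compute-bound]
step 3: L[3]=6 C[2]=3 → dur=6, Σ=25 | A=compute:t2 B=load:t3 [load-bound]
step 4: L[4]=8 C[3]=6 → dur=8, Σ=33 | A=load:t4 B=compute:t3 [load-bound]
step 5: L[5]=8 C[4]=6 → dur=8, Σ=41 | A=compute:t4 B=load:t5 [load-bound]
step 6: L[6]=9 C[5]=4 → dur=9, Σ=50 | A=load:t6 B=compute:t5 [load-bound]
step 7: L[7]=6 C[6]=3 → dur=6, Σ=56 | A=compute:t6 B=load:t7 [load-bound]
step 8: L[8]=8 C[7]=2 → dur=8, Σ=64 | A=load:t8 B=compute:t7 [load-bound]
step 9: C[8]=6 → dur=6, Σ=70 | A=compute:t8 B=idle [compute-only]

step 6: A=load:t6 B=compute:t5 [load-bound]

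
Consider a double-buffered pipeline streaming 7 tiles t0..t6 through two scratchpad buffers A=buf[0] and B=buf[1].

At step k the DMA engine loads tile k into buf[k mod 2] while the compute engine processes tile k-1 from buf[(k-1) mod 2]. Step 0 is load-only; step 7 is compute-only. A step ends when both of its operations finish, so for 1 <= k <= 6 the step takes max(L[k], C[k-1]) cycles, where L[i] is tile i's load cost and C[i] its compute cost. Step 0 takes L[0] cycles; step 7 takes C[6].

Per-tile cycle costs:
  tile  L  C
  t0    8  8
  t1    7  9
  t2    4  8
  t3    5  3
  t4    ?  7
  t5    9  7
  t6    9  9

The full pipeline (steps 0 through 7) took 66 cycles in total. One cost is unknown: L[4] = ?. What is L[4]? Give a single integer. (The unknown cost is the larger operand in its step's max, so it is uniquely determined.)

step 0 → dur = L[0]=8 = 8
step 1 → dur = max(L[1]=7, C[0]=8) = 8
step 2 → dur = max(L[2]=4, C[1]=9) = 9
step 3 → dur = max(L[3]=5, C[2]=8) = 8
step 4 → dur = max(L[4]=?, C[3]=3) = L[4]  (unknown; binding)
step 5 → dur = max(L[5]=9, C[4]=7) = 9
step 6 → dur = max(L[6]=9, C[5]=7) = 9
step 7 → dur = C[6]=9 = 9
sum of known step durations = 60
dur[4] = total - known = 66 - 60 = 6
L[4] is the binding max in step 4, so L[4] = dur[4] = 6

L[4] = 6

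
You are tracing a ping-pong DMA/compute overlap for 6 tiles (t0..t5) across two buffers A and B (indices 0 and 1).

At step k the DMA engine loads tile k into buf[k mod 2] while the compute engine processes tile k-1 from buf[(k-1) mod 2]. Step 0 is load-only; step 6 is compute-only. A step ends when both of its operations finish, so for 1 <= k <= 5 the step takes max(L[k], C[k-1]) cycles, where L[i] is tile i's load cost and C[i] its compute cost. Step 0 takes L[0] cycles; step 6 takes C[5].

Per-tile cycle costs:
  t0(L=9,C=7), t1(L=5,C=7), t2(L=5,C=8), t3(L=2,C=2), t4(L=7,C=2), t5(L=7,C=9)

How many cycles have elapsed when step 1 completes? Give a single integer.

end_cycle[1] = 16

[0] DMA t0→A (9c) ∥ CU idle ⇒ 9c, clock 9
[1] DMA t1→B (5c) ∥ CU A:t0 (7c) ⇒ 7c, clock 16
[2] DMA t2→A (5c) ∥ CU B:t1 (7c) ⇒ 7c, clock 23
[3] DMA t3→B (2c) ∥ CU A:t2 (8c) ⇒ 8c, clock 31
[4] DMA t4→A (7c) ∥ CU B:t3 (2c) ⇒ 7c, clock 38
[5] DMA t5→B (7c) ∥ CU A:t4 (2c) ⇒ 7c, clock 45
[6] DMA idle ∥ CU B:t5 (9c) ⇒ 9c, clock 54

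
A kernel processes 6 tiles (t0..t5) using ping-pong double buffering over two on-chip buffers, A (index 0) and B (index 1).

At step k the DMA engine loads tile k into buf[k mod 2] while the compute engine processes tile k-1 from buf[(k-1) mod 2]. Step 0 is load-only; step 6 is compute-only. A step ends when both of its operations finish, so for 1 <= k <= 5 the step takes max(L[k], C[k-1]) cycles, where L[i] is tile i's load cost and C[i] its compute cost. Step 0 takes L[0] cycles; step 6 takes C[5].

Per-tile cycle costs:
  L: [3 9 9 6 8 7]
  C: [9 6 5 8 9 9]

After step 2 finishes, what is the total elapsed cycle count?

end_cycle[2] = 21

k=0 load=t0/3c comp=- wait=3 total=3
k=1 load=t1/9c comp=t0/9c wait=9 total=12
k=2 load=t2/9c comp=t1/6c wait=9 total=21
k=3 load=t3/6c comp=t2/5c wait=6 total=27
k=4 load=t4/8c comp=t3/8c wait=8 total=35
k=5 load=t5/7c comp=t4/9c wait=9 total=44
k=6 load=- comp=t5/9c wait=9 total=53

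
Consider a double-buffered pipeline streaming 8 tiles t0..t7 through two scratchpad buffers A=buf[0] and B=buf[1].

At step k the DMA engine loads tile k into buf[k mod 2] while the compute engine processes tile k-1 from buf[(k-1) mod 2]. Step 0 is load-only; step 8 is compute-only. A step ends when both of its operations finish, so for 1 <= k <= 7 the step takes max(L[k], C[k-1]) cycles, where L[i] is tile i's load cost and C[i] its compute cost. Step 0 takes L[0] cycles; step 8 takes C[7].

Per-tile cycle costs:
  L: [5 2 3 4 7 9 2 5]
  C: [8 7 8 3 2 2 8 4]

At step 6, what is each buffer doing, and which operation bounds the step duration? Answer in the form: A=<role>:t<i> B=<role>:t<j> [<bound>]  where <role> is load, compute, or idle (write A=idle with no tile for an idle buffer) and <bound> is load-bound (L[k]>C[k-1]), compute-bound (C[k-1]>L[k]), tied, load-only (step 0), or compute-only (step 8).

step 6: A=load:t6 B=compute:t5 [tied]

k=0 load=t0/5c comp=- wait=5 total=5
k=1 load=t1/2c comp=t0/8c wait=8 total=13
k=2 load=t2/3c comp=t1/7c wait=7 total=20
k=3 load=t3/4c comp=t2/8c wait=8 total=28
k=4 load=t4/7c comp=t3/3c wait=7 total=35
k=5 load=t5/9c comp=t4/2c wait=9 total=44
k=6 load=t6/2c comp=t5/2c wait=2 total=46
k=7 load=t7/5c comp=t6/8c wait=8 total=54
k=8 load=- comp=t7/4c wait=4 total=58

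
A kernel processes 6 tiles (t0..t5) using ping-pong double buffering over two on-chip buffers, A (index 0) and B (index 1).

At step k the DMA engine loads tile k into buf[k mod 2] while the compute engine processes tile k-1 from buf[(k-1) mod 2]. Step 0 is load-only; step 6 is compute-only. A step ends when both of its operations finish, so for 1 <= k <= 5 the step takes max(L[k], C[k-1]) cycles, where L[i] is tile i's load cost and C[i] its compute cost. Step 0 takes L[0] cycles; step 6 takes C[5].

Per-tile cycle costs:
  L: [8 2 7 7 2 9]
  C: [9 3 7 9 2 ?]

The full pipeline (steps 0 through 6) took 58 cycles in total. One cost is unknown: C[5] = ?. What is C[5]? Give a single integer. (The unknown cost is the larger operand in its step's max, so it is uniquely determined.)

step 0 = dur = L[0]=8 = 8
step 1 = dur = max(L[1]=2, C[0]=9) = 9
step 2 = dur = max(L[2]=7, C[1]=3) = 7
step 3 = dur = max(L[3]=7, C[2]=7) = 7
step 4 = dur = max(L[4]=2, C[3]=9) = 9
step 5 = dur = max(L[5]=9, C[4]=2) = 9
step 6 = dur = C[5]=? = C[5]  (unknown; binding)
sum of known step durations = 49
dur[6] = total - known = 58 - 49 = 9
C[5] is the binding max in step 6, so C[5] = dur[6] = 9

C[5] = 9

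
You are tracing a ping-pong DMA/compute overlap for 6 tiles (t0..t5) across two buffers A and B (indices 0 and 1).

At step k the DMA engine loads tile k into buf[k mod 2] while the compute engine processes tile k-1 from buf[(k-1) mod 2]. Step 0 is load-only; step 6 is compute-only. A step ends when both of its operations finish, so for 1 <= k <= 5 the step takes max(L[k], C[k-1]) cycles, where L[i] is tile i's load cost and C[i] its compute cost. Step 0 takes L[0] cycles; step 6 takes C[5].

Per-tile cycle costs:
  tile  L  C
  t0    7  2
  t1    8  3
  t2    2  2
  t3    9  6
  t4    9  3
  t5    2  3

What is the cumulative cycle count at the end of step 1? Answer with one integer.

end_cycle[1] = 15

step 0: L[0]=7 → dur=7, Σ=7 | A=load:t0 B=idle [load-only]
step 1: L[1]=8 C[0]=2 → dur=8, Σ=15 | A=compute:t0 B=load:t1 [load-bound]
step 2: L[2]=2 C[1]=3 → dur=3, Σ=18 | A=load:t2 B=compute:t1 [compute-bound]
step 3: L[3]=9 C[2]=2 → dur=9, Σ=27 | A=compute:t2 B=load:t3 [load-bound]
step 4: L[4]=9 C[3]=6 → dur=9, Σ=36 | A=load:t4 B=compute:t3 [load-bound]
step 5: L[5]=2 C[4]=3 → dur=3, Σ=39 | A=compute:t4 B=load:t5 [compute-bound]
step 6: C[5]=3 → dur=3, Σ=42 | A=idle B=compute:t5 [compute-only]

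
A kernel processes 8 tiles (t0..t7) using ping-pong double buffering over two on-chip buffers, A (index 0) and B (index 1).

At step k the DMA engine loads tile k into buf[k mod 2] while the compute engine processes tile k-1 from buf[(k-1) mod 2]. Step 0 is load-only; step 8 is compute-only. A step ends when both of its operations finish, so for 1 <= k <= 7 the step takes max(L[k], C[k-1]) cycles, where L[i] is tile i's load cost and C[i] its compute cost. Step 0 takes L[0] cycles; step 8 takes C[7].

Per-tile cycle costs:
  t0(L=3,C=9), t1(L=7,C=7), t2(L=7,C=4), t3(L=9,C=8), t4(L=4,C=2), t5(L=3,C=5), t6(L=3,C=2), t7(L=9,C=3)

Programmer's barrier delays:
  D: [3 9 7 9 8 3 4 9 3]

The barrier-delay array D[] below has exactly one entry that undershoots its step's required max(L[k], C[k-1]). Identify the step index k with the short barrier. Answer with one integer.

hazard at step 6

step 0: need L[0]=3 = 3; D[0]=3 ok
step 1: need max(L[1]=7,C[0]=9) = 9; D[1]=9 ok
step 2: need max(L[2]=7,C[1]=7) = 7; D[2]=7 ok
step 3: need max(L[3]=9,C[2]=4) = 9; D[3]=9 ok
step 4: need max(L[4]=4,C[3]=8) = 8; D[4]=8 ok
step 5: need max(L[5]=3,C[4]=2) = 3; D[5]=3 ok
step 6: need max(L[6]=3,C[5]=5) = 5; D[6]=4 SHORT
step 7: need max(L[7]=9,C[6]=2) = 9; D[7]=9 ok
step 8: need C[7]=3 = 3; D[8]=3 ok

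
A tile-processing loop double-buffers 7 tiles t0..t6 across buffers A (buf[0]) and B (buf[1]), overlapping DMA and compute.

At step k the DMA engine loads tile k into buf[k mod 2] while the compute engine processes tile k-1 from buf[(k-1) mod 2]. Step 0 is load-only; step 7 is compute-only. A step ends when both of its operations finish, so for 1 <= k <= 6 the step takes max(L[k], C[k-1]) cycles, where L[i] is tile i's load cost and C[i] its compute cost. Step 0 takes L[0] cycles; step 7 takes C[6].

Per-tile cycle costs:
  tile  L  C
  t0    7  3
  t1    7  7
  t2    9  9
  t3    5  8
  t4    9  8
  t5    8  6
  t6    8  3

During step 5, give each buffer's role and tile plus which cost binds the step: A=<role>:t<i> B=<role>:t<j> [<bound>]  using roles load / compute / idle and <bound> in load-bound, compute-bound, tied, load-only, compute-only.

k=0 load=t0/7c comp=- wait=7 total=7
k=1 load=t1/7c comp=t0/3c wait=7 total=14
k=2 load=t2/9c comp=t1/7c wait=9 total=23
k=3 load=t3/5c comp=t2/9c wait=9 total=32
k=4 load=t4/9c comp=t3/8c wait=9 total=41
k=5 load=t5/8c comp=t4/8c wait=8 total=49
k=6 load=t6/8c comp=t5/6c wait=8 total=57
k=7 load=- comp=t6/3c wait=3 total=60

step 5: A=compute:t4 B=load:t5 [tied]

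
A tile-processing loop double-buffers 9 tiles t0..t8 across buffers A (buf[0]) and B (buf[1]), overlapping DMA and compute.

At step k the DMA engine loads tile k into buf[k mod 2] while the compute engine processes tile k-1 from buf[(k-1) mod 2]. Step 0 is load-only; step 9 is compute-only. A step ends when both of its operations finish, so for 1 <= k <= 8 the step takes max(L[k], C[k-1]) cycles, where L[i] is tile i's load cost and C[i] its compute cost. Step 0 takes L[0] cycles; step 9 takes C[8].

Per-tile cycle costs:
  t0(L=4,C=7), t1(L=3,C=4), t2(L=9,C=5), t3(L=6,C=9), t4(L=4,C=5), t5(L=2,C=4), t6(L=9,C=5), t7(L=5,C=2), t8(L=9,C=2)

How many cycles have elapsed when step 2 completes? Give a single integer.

step 0: L[0]=4 → dur=4, Σ=4 | A=load:t0 B=idle [load-only]
step 1: L[1]=3 C[0]=7 → dur=7, Σ=11 | A=compute:t0 B=load:t1 [compute-bound]
step 2: L[2]=9 C[1]=4 → dur=9, Σ=20 | A=load:t2 B=compute:t1 [load-bound]
step 3: L[3]=6 C[2]=5 → dur=6, Σ=26 | A=compute:t2 B=load:t3 [load-bound]
step 4: L[4]=4 C[3]=9 → dur=9, Σ=35 | A=load:t4 B=compute:t3 [compute-bound]
step 5: L[5]=2 C[4]=5 → dur=5, Σ=40 | A=compute:t4 B=load:t5 [compute-bound]
step 6: L[6]=9 C[5]=4 → dur=9, Σ=49 | A=load:t6 B=compute:t5 [load-bound]
step 7: L[7]=5 C[6]=5 → dur=5, Σ=54 | A=compute:t6 B=load:t7 [tied]
step 8: L[8]=9 C[7]=2 → dur=9, Σ=63 | A=load:t8 B=compute:t7 [load-bound]
step 9: C[8]=2 → dur=2, Σ=65 | A=compute:t8 B=idle [compute-only]

end_cycle[2] = 20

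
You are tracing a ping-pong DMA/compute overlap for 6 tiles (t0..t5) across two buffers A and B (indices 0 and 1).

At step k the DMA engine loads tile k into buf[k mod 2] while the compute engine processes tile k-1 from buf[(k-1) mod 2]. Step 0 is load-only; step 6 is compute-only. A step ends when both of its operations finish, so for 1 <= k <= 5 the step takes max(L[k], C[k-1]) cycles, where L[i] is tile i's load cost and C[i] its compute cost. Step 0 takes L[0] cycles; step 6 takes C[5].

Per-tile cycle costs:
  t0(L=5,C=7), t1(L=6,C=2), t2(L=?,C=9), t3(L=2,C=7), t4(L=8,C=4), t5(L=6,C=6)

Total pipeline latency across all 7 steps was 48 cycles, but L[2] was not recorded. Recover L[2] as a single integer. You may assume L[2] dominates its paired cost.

step 0: dur = L[0]=5 = 5
step 1: dur = max(L[1]=6, C[0]=7) = 7
step 2: dur = max(L[2]=?, C[1]=2) = L[2]  (unknown; binding)
step 3: dur = max(L[3]=2, C[2]=9) = 9
step 4: dur = max(L[4]=8, C[3]=7) = 8
step 5: dur = max(L[5]=6, C[4]=4) = 6
step 6: dur = C[5]=6 = 6
sum of known step durations = 41
dur[2] = total - known = 48 - 41 = 7
L[2] is the binding max in step 2, so L[2] = dur[2] = 7

L[2] = 7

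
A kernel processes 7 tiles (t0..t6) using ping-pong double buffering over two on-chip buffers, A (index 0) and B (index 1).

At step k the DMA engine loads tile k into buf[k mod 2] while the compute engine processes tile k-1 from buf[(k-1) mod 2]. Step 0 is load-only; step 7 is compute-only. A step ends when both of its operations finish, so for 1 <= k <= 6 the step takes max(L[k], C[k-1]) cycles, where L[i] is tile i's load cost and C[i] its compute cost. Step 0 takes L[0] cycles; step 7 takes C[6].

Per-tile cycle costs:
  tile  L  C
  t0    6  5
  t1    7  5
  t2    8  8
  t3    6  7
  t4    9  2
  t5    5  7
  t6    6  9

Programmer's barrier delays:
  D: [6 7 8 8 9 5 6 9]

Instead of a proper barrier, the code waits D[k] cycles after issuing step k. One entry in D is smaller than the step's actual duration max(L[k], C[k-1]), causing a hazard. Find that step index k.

hazard at step 6

k=0 barrier L[0]=6→6c, D[0]=6 ok
k=1 barrier max(L[1]=7,C[0]=5)→7c, D[1]=7 ok
k=2 barrier max(L[2]=8,C[1]=5)→8c, D[2]=8 ok
k=3 barrier max(L[3]=6,C[2]=8)→8c, D[3]=8 ok
k=4 barrier max(L[4]=9,C[3]=7)→9c, D[4]=9 ok
k=5 barrier max(L[5]=5,C[4]=2)→5c, D[5]=5 ok
k=6 barrier max(L[6]=6,C[5]=7)→7c, D[6]=6 SHORT
k=7 barrier C[6]=9→9c, D[7]=9 ok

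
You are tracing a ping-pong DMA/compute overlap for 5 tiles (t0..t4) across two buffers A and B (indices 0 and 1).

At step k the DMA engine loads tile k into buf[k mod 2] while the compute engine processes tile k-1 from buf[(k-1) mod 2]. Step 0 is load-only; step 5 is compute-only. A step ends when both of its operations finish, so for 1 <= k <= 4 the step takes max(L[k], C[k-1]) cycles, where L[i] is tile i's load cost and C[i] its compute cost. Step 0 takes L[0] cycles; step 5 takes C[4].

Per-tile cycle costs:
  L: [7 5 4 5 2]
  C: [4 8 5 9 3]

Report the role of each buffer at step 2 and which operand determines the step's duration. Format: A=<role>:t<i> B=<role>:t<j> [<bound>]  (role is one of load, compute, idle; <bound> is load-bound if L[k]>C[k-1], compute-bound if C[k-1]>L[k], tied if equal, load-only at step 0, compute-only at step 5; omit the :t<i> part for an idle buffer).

step 2: A=load:t2 B=compute:t1 [compute-bound]

[0] DMA t0→A (7c) ∥ CU idle ⇒ 7c, clock 7
[1] DMA t1→B (5c) ∥ CU A:t0 (4c) ⇒ 5c, clock 12
[2] DMA t2→A (4c) ∥ CU B:t1 (8c) ⇒ 8c, clock 20
[3] DMA t3→B (5c) ∥ CU A:t2 (5c) ⇒ 5c, clock 25
[4] DMA t4→A (2c) ∥ CU B:t3 (9c) ⇒ 9c, clock 34
[5] DMA idle ∥ CU A:t4 (3c) ⇒ 3c, clock 37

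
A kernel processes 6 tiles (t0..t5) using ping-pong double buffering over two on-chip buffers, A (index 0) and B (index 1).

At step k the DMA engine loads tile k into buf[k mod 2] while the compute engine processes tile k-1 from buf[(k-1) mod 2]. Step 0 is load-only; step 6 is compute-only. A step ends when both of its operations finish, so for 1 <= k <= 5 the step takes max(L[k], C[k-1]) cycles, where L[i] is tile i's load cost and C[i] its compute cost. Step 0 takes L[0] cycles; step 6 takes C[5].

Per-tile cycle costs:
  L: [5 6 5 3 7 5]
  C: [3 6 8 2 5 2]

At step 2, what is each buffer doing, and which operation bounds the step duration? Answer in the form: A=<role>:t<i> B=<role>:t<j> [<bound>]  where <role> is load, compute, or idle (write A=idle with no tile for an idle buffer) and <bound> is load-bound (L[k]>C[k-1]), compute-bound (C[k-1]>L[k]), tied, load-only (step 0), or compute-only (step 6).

  0. 5=5c; end=5; A:t0 B:-
  1. max(6,3)=6c; end=11; A:t0 B:t1
  2. max(5,6)=6c; end=17; A:t2 B:t1
  3. max(3,8)=8c; end=25; A:t2 B:t3
  4. max(7,2)=7c; end=32; A:t4 B:t3
  5. max(5,5)=5c; end=37; A:t4 B:t5
  6. 2=2c; end=39; A:t4 B:t5

step 2: A=load:t2 B=compute:t1 [compute-bound]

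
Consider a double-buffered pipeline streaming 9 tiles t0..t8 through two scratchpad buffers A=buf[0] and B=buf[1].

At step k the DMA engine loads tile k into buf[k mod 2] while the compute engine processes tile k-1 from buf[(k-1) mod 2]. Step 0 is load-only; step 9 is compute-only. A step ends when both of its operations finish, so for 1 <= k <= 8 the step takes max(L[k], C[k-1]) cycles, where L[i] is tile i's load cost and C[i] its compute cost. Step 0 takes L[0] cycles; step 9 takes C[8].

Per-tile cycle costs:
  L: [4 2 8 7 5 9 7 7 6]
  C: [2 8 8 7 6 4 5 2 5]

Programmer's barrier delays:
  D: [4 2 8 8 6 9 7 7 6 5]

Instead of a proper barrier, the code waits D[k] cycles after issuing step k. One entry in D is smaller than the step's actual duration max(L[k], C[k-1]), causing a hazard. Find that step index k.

step 0: need L[0]=4 = 4; D[0]=4 ok
step 1: need max(L[1]=2,C[0]=2) = 2; D[1]=2 ok
step 2: need max(L[2]=8,C[1]=8) = 8; D[2]=8 ok
step 3: need max(L[3]=7,C[2]=8) = 8; D[3]=8 ok
step 4: need max(L[4]=5,C[3]=7) = 7; D[4]=6 SHORT
step 5: need max(L[5]=9,C[4]=6) = 9; D[5]=9 ok
step 6: need max(L[6]=7,C[5]=4) = 7; D[6]=7 ok
step 7: need max(L[7]=7,C[6]=5) = 7; D[7]=7 ok
step 8: need max(L[8]=6,C[7]=2) = 6; D[8]=6 ok
step 9: need C[8]=5 = 5; D[9]=5 ok

hazard at step 4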